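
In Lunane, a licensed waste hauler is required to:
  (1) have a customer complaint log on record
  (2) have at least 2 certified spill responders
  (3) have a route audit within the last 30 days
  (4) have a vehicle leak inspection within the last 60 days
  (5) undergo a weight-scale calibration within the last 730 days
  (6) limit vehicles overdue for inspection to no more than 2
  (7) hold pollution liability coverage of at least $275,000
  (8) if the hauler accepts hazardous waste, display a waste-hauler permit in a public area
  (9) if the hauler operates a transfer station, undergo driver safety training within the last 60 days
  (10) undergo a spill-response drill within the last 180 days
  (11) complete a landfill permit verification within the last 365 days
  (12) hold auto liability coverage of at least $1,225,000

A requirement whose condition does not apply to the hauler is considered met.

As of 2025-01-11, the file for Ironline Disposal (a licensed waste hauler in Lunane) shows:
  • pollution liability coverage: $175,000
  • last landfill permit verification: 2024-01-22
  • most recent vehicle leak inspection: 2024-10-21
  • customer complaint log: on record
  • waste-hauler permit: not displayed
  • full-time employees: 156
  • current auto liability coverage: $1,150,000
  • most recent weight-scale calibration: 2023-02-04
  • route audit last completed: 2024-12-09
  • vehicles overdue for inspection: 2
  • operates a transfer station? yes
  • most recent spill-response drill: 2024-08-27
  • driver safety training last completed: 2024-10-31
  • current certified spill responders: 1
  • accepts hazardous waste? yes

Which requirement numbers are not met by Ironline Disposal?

2, 3, 4, 7, 8, 9, 12

1. customer complaint log present → met
2. certified spill responders 1 < 2 → not met
3. route audit 33 days ago vs limit 30 → not met
4. vehicle leak inspection 82 days ago vs limit 60 → not met
5. weight-scale calibration 707 days ago vs limit 730 → met
6. vehicles overdue for inspection 2 ≤ 2 → met
7. pollution liability coverage $175,000 < $275,000 → not met
8. condition 'accepts hazardous waste' holds; waste-hauler permit absent → not met
9. condition 'operates a transfer station' holds; driver safety training 72 days ago vs limit 60 → not met
10. spill-response drill 137 days ago vs limit 180 → met
11. landfill permit verification 355 days ago vs limit 365 → met
12. auto liability coverage $1,150,000 < $1,225,000 → not met
Not met: 2, 3, 4, 7, 8, 9, 12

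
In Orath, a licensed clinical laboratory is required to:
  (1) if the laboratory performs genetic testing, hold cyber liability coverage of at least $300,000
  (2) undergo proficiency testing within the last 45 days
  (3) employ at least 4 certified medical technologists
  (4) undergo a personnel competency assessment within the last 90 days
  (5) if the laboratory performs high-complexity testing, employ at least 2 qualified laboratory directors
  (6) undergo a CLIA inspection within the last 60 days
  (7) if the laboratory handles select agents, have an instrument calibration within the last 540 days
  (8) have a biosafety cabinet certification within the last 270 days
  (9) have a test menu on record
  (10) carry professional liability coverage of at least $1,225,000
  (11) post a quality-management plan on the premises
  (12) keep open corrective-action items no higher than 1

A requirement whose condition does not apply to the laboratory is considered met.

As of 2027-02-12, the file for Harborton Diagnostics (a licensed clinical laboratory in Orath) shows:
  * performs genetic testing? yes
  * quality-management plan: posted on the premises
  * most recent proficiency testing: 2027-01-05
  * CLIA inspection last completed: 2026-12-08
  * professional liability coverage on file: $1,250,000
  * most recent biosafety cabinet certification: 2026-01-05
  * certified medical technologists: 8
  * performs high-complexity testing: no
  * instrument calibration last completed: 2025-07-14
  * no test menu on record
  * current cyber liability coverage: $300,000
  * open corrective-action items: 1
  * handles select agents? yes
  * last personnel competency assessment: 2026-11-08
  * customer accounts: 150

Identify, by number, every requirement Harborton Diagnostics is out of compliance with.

1. condition 'performs genetic testing' holds; cyber liability coverage $300,000 ≥ $300,000 → met
2. proficiency testing 38 days ago vs limit 45 → met
3. certified medical technologists 8 ≥ 4 → met
4. personnel competency assessment 96 days ago vs limit 90 → not met
5. condition 'performs high-complexity testing' does not hold → requirement n/a → met
6. CLIA inspection 66 days ago vs limit 60 → not met
7. condition 'handles select agents' holds; instrument calibration 578 days ago vs limit 540 → not met
8. biosafety cabinet certification 403 days ago vs limit 270 → not met
9. test menu absent → not met
10. professional liability coverage $1,250,000 ≥ $1,225,000 → met
11. quality-management plan present → met
12. open corrective-action items 1 ≤ 1 → met
Not met: 4, 6, 7, 8, 9

4, 6, 7, 8, 9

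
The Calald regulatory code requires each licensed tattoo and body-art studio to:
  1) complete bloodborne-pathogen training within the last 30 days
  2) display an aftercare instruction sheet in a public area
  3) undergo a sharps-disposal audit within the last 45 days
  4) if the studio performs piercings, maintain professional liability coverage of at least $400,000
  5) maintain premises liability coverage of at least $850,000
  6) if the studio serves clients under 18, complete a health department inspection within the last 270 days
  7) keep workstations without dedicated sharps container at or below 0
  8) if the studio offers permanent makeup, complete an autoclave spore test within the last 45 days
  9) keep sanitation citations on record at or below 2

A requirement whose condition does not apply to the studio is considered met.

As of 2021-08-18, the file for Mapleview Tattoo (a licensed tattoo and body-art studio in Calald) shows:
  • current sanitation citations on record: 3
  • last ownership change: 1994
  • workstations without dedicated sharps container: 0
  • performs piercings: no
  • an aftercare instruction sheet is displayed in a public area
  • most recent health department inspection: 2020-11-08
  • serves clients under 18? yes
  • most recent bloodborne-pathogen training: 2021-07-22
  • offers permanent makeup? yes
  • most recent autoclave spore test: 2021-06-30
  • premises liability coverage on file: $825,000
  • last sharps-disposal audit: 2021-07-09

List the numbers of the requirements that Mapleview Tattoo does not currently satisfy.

1. bloodborne-pathogen training 27 days ago vs limit 30 → met
2. aftercare instruction sheet present → met
3. sharps-disposal audit 40 days ago vs limit 45 → met
4. condition 'performs piercings' does not hold → requirement n/a → met
5. premises liability coverage $825,000 < $850,000 → not met
6. condition 'serves clients under 18' holds; health department inspection 283 days ago vs limit 270 → not met
7. workstations without dedicated sharps container 0 ≤ 0 → met
8. condition 'offers permanent makeup' holds; autoclave spore test 49 days ago vs limit 45 → not met
9. sanitation citations on record 3 > 2 → not met
Not met: 5, 6, 8, 9

5, 6, 8, 9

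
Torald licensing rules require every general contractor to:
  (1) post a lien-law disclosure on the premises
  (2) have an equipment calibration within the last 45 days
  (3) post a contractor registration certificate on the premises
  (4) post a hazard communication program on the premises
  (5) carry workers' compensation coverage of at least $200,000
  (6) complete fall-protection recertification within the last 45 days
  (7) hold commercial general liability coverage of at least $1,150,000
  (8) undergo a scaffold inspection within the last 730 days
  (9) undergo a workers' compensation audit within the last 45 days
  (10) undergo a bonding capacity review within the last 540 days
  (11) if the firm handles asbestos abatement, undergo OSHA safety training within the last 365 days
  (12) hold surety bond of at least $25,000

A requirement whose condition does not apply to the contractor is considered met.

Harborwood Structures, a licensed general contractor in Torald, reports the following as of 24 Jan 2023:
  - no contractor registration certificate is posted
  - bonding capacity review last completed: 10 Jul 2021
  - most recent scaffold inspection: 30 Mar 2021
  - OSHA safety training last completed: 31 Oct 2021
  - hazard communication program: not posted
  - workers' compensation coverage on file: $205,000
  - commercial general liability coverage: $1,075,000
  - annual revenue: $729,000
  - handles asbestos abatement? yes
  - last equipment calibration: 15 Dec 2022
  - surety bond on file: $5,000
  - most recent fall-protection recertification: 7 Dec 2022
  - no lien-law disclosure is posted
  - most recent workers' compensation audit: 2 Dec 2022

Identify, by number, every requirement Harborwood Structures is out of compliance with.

1. lien-law disclosure absent → not met
2. equipment calibration 40 days ago vs limit 45 → met
3. contractor registration certificate absent → not met
4. hazard communication program absent → not met
5. workers' compensation coverage $205,000 ≥ $200,000 → met
6. fall-protection recertification 48 days ago vs limit 45 → not met
7. commercial general liability coverage $1,075,000 < $1,150,000 → not met
8. scaffold inspection 665 days ago vs limit 730 → met
9. workers' compensation audit 53 days ago vs limit 45 → not met
10. bonding capacity review 563 days ago vs limit 540 → not met
11. condition 'handles asbestos abatement' holds; OSHA safety training 450 days ago vs limit 365 → not met
12. surety bond $5,000 < $25,000 → not met
Not met: 1, 3, 4, 6, 7, 9, 10, 11, 12

1, 3, 4, 6, 7, 9, 10, 11, 12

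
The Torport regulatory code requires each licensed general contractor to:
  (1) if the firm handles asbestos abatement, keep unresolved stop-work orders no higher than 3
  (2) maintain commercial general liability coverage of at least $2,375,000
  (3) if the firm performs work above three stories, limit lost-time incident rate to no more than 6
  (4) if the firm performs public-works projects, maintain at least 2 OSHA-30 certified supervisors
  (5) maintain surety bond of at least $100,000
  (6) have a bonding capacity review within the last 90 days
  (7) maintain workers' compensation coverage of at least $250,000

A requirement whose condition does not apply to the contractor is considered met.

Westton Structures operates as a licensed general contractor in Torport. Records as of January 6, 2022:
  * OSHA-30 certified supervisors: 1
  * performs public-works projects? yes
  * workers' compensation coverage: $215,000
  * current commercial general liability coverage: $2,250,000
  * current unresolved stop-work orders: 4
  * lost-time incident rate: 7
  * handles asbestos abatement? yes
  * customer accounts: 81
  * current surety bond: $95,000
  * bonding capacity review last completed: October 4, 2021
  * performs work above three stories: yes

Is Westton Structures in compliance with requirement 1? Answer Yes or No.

No

1. condition 'handles asbestos abatement' holds; unresolved stop-work orders 4 > 3 → not met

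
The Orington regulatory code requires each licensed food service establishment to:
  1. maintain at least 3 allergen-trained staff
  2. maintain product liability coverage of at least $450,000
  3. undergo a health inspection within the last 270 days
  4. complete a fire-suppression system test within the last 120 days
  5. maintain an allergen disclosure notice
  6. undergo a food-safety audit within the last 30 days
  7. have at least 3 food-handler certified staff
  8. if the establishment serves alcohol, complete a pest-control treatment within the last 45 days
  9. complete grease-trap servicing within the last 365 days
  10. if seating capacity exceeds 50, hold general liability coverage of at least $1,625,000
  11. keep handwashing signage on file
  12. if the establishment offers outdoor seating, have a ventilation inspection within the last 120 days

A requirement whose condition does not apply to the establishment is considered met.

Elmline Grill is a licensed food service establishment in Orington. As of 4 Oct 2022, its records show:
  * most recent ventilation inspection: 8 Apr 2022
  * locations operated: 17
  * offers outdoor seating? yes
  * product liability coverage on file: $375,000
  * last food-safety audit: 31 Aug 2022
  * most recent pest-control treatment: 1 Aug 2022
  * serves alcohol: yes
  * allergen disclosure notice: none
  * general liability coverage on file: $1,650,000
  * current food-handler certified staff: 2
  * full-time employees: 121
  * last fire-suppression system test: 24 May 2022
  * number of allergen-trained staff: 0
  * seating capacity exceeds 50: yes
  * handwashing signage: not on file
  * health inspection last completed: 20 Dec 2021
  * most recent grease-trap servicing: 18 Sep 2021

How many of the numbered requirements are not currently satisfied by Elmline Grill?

1. allergen-trained staff 0 < 3 → not met
2. product liability coverage $375,000 < $450,000 → not met
3. health inspection 288 days ago vs limit 270 → not met
4. fire-suppression system test 133 days ago vs limit 120 → not met
5. allergen disclosure notice absent → not met
6. food-safety audit 34 days ago vs limit 30 → not met
7. food-handler certified staff 2 < 3 → not met
8. condition 'serves alcohol' holds; pest-control treatment 64 days ago vs limit 45 → not met
9. grease-trap servicing 381 days ago vs limit 365 → not met
10. condition 'seating capacity exceeds 50' holds; general liability coverage $1,650,000 ≥ $1,625,000 → met
11. handwashing signage absent → not met
12. condition 'offers outdoor seating' holds; ventilation inspection 179 days ago vs limit 120 → not met
Not met: 11 of 12

11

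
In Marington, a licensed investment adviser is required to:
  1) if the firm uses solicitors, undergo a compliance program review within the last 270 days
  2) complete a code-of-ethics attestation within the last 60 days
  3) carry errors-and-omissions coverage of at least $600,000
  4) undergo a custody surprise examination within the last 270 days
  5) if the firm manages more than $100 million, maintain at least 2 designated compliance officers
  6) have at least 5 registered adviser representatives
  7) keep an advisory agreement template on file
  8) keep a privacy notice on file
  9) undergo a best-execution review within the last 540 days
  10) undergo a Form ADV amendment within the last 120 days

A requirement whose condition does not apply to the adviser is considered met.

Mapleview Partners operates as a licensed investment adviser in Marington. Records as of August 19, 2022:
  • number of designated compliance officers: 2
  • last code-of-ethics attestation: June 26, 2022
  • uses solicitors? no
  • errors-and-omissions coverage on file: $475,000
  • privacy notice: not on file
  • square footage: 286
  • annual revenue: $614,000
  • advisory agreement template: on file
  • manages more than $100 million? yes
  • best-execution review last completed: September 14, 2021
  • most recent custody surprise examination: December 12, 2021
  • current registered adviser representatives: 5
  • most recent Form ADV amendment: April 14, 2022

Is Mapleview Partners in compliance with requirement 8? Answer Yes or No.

8. privacy notice absent → not met

No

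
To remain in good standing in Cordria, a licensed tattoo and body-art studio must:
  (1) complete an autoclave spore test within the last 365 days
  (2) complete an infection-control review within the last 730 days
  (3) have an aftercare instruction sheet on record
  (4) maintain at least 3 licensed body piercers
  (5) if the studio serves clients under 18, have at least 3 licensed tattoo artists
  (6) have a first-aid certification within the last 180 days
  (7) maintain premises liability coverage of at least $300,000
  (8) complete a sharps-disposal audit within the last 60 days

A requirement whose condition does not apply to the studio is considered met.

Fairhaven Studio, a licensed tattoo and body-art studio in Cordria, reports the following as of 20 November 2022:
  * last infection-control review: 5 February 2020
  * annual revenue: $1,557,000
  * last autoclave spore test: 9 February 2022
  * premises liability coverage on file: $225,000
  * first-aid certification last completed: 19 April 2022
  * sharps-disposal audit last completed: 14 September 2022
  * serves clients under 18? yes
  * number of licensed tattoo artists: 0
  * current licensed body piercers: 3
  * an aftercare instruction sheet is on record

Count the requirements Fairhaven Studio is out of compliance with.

5

1. autoclave spore test 284 days ago vs limit 365 → met
2. infection-control review 1019 days ago vs limit 730 → not met
3. aftercare instruction sheet present → met
4. licensed body piercers 3 ≥ 3 → met
5. condition 'serves clients under 18' holds; licensed tattoo artists 0 < 3 → not met
6. first-aid certification 215 days ago vs limit 180 → not met
7. premises liability coverage $225,000 < $300,000 → not met
8. sharps-disposal audit 67 days ago vs limit 60 → not met
Not met: 5 of 8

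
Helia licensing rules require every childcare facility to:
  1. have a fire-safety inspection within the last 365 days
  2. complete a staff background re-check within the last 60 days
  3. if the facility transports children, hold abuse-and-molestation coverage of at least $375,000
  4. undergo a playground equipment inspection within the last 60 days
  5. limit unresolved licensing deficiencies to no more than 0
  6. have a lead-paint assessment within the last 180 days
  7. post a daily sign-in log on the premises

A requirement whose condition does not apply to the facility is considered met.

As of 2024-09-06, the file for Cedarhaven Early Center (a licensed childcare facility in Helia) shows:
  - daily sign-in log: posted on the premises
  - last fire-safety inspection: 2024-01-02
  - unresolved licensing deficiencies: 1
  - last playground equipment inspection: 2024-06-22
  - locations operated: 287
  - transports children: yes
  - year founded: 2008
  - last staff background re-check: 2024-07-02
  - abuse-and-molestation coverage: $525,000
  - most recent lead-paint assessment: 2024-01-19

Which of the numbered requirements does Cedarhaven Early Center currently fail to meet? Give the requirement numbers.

1. fire-safety inspection 248 days ago vs limit 365 → met
2. staff background re-check 66 days ago vs limit 60 → not met
3. condition 'transports children' holds; abuse-and-molestation coverage $525,000 ≥ $375,000 → met
4. playground equipment inspection 76 days ago vs limit 60 → not met
5. unresolved licensing deficiencies 1 > 0 → not met
6. lead-paint assessment 231 days ago vs limit 180 → not met
7. daily sign-in log present → met
Not met: 2, 4, 5, 6

2, 4, 5, 6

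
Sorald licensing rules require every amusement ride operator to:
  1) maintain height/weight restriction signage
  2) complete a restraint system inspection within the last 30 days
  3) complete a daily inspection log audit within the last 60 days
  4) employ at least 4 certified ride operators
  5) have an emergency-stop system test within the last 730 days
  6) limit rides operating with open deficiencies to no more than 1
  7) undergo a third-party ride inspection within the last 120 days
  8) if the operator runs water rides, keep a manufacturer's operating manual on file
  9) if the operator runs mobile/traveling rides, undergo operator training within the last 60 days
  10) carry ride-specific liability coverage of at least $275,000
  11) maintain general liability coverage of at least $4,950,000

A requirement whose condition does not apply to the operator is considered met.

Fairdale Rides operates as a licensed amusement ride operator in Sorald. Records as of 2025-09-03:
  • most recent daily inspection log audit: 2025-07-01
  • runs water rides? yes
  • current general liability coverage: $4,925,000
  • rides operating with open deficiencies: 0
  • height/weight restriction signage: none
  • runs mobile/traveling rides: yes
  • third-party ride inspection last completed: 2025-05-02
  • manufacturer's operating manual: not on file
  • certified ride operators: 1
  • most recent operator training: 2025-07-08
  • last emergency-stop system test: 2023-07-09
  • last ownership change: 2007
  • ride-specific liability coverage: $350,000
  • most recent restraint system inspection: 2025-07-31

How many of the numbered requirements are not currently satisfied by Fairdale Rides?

8

1. height/weight restriction signage absent → not met
2. restraint system inspection 34 days ago vs limit 30 → not met
3. daily inspection log audit 64 days ago vs limit 60 → not met
4. certified ride operators 1 < 4 → not met
5. emergency-stop system test 787 days ago vs limit 730 → not met
6. rides operating with open deficiencies 0 ≤ 1 → met
7. third-party ride inspection 124 days ago vs limit 120 → not met
8. condition 'runs water rides' holds; manufacturer's operating manual absent → not met
9. condition 'runs mobile/traveling rides' holds; operator training 57 days ago vs limit 60 → met
10. ride-specific liability coverage $350,000 ≥ $275,000 → met
11. general liability coverage $4,925,000 < $4,950,000 → not met
Not met: 8 of 11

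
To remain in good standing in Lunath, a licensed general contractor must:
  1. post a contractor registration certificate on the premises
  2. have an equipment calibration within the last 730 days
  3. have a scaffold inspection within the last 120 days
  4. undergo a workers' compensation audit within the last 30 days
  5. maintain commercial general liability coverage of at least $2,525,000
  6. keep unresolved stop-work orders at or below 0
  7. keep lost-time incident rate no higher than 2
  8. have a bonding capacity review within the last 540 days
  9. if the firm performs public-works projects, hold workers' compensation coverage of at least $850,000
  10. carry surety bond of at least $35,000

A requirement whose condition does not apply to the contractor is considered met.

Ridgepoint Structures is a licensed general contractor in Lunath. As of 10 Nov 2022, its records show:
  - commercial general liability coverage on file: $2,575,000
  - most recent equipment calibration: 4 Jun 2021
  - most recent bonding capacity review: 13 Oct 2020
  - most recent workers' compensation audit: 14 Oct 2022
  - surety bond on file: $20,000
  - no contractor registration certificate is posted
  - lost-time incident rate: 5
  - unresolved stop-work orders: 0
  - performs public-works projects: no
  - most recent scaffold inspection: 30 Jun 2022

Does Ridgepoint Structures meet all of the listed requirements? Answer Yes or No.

No

1. contractor registration certificate absent → not met
2. equipment calibration 524 days ago vs limit 730 → met
3. scaffold inspection 133 days ago vs limit 120 → not met
4. workers' compensation audit 27 days ago vs limit 30 → met
5. commercial general liability coverage $2,575,000 ≥ $2,525,000 → met
6. unresolved stop-work orders 0 ≤ 0 → met
7. lost-time incident rate 5 > 2 → not met
8. bonding capacity review 758 days ago vs limit 540 → not met
9. condition 'performs public-works projects' does not hold → requirement n/a → met
10. surety bond $20,000 < $35,000 → not met
Not met: 1, 3, 7, 8, 10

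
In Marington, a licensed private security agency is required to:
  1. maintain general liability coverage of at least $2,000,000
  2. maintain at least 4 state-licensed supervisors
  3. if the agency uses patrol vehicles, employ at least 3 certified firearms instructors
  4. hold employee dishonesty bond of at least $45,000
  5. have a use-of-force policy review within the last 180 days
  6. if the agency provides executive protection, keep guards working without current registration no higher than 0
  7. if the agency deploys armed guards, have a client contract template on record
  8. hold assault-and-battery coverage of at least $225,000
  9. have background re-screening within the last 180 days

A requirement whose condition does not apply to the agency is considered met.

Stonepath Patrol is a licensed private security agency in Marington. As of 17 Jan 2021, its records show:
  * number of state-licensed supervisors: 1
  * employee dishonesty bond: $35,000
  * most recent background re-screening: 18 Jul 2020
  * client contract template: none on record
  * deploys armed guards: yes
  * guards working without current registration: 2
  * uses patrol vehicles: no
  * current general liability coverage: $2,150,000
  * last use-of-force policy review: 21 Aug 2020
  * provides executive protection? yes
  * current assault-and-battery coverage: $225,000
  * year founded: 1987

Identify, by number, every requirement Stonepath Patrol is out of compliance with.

1. general liability coverage $2,150,000 ≥ $2,000,000 → met
2. state-licensed supervisors 1 < 4 → not met
3. condition 'uses patrol vehicles' does not hold → requirement n/a → met
4. employee dishonesty bond $35,000 < $45,000 → not met
5. use-of-force policy review 149 days ago vs limit 180 → met
6. condition 'provides executive protection' holds; guards working without current registration 2 > 0 → not met
7. condition 'deploys armed guards' holds; client contract template absent → not met
8. assault-and-battery coverage $225,000 ≥ $225,000 → met
9. background re-screening 183 days ago vs limit 180 → not met
Not met: 2, 4, 6, 7, 9

2, 4, 6, 7, 9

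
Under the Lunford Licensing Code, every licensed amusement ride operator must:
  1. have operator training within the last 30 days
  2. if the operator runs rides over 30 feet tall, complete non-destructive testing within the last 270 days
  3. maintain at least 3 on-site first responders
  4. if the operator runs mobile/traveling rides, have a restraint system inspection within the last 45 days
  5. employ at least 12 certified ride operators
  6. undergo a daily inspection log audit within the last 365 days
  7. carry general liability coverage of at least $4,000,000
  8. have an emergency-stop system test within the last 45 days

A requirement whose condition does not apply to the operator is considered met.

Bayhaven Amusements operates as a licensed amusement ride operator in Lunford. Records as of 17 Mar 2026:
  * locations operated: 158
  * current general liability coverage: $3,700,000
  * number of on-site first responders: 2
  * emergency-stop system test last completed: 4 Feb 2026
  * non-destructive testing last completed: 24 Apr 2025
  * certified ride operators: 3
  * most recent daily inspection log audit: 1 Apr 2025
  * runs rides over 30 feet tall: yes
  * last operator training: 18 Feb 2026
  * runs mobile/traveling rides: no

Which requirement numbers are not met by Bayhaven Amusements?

2, 3, 5, 7

1. operator training 27 days ago vs limit 30 → met
2. condition 'runs rides over 30 feet tall' holds; non-destructive testing 327 days ago vs limit 270 → not met
3. on-site first responders 2 < 3 → not met
4. condition 'runs mobile/traveling rides' does not hold → requirement n/a → met
5. certified ride operators 3 < 12 → not met
6. daily inspection log audit 350 days ago vs limit 365 → met
7. general liability coverage $3,700,000 < $4,000,000 → not met
8. emergency-stop system test 41 days ago vs limit 45 → met
Not met: 2, 3, 5, 7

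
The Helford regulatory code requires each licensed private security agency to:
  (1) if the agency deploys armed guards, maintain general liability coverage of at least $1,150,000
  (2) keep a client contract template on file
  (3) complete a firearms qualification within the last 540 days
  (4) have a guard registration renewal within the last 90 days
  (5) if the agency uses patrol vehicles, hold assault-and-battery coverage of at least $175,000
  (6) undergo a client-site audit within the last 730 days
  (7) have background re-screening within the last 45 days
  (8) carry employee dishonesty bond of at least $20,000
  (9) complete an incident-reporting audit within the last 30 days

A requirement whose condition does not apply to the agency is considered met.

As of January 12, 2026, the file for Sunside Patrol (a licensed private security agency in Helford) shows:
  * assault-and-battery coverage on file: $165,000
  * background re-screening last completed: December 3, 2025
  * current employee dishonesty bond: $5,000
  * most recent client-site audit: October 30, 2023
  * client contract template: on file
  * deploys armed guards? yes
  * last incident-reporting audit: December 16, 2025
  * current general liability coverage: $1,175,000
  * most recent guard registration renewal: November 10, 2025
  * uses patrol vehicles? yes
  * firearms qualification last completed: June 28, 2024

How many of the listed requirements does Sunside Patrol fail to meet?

4

1. condition 'deploys armed guards' holds; general liability coverage $1,175,000 ≥ $1,150,000 → met
2. client contract template present → met
3. firearms qualification 563 days ago vs limit 540 → not met
4. guard registration renewal 63 days ago vs limit 90 → met
5. condition 'uses patrol vehicles' holds; assault-and-battery coverage $165,000 < $175,000 → not met
6. client-site audit 805 days ago vs limit 730 → not met
7. background re-screening 40 days ago vs limit 45 → met
8. employee dishonesty bond $5,000 < $20,000 → not met
9. incident-reporting audit 27 days ago vs limit 30 → met
Not met: 4 of 9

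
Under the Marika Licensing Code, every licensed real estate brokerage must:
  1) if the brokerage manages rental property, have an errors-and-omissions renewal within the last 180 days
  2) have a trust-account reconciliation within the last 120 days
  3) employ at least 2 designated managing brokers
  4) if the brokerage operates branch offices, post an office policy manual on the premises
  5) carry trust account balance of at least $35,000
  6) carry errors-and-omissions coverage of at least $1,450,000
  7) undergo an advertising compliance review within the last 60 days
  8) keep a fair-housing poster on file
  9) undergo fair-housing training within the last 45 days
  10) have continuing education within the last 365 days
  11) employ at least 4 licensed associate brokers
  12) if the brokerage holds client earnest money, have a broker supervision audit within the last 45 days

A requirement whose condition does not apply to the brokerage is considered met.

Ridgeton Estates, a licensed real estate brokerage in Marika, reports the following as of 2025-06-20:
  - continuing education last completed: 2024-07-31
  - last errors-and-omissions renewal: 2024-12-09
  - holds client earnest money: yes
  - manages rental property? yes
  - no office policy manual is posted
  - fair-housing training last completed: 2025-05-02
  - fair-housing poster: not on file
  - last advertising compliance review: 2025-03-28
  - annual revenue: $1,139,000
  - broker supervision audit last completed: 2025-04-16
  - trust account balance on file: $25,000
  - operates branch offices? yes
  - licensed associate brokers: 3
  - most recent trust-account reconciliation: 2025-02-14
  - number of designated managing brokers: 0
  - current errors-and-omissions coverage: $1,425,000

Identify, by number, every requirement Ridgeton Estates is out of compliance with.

1, 2, 3, 4, 5, 6, 7, 8, 9, 11, 12

1. condition 'manages rental property' holds; errors-and-omissions renewal 193 days ago vs limit 180 → not met
2. trust-account reconciliation 126 days ago vs limit 120 → not met
3. designated managing brokers 0 < 2 → not met
4. condition 'operates branch offices' holds; office policy manual absent → not met
5. trust account balance $25,000 < $35,000 → not met
6. errors-and-omissions coverage $1,425,000 < $1,450,000 → not met
7. advertising compliance review 84 days ago vs limit 60 → not met
8. fair-housing poster absent → not met
9. fair-housing training 49 days ago vs limit 45 → not met
10. continuing education 324 days ago vs limit 365 → met
11. licensed associate brokers 3 < 4 → not met
12. condition 'holds client earnest money' holds; broker supervision audit 65 days ago vs limit 45 → not met
Not met: 1, 2, 3, 4, 5, 6, 7, 8, 9, 11, 12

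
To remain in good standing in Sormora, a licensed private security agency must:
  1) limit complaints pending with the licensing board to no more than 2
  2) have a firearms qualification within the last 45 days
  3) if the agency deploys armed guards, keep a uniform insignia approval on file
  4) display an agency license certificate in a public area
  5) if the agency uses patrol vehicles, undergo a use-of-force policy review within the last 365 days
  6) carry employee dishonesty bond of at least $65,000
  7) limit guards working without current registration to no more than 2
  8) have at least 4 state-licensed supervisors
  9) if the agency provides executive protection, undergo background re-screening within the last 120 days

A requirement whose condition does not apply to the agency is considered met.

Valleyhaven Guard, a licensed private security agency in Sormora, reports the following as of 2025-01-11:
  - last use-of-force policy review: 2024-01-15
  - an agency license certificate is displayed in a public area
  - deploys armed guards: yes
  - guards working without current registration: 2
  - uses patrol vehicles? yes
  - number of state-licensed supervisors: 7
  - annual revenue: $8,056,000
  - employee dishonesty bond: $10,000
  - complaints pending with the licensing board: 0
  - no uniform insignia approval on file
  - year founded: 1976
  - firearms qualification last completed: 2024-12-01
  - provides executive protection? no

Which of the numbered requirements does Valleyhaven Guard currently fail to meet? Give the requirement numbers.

1. complaints pending with the licensing board 0 ≤ 2 → met
2. firearms qualification 41 days ago vs limit 45 → met
3. condition 'deploys armed guards' holds; uniform insignia approval absent → not met
4. agency license certificate present → met
5. condition 'uses patrol vehicles' holds; use-of-force policy review 362 days ago vs limit 365 → met
6. employee dishonesty bond $10,000 < $65,000 → not met
7. guards working without current registration 2 ≤ 2 → met
8. state-licensed supervisors 7 ≥ 4 → met
9. condition 'provides executive protection' does not hold → requirement n/a → met
Not met: 3, 6

3, 6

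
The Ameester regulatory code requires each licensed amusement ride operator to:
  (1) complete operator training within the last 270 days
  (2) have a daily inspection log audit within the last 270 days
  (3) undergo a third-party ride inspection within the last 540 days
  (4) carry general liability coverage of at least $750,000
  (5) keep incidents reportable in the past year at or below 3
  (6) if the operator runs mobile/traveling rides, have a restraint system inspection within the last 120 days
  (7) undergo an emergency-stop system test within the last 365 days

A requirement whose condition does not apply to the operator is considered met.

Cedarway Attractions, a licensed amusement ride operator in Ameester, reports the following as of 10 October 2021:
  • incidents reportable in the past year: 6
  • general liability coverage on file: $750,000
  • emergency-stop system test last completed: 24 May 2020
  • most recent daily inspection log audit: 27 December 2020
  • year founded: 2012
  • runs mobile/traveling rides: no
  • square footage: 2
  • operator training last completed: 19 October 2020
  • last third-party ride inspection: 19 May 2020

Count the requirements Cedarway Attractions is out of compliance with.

1. operator training 356 days ago vs limit 270 → not met
2. daily inspection log audit 287 days ago vs limit 270 → not met
3. third-party ride inspection 509 days ago vs limit 540 → met
4. general liability coverage $750,000 ≥ $750,000 → met
5. incidents reportable in the past year 6 > 3 → not met
6. condition 'runs mobile/traveling rides' does not hold → requirement n/a → met
7. emergency-stop system test 504 days ago vs limit 365 → not met
Not met: 4 of 7

4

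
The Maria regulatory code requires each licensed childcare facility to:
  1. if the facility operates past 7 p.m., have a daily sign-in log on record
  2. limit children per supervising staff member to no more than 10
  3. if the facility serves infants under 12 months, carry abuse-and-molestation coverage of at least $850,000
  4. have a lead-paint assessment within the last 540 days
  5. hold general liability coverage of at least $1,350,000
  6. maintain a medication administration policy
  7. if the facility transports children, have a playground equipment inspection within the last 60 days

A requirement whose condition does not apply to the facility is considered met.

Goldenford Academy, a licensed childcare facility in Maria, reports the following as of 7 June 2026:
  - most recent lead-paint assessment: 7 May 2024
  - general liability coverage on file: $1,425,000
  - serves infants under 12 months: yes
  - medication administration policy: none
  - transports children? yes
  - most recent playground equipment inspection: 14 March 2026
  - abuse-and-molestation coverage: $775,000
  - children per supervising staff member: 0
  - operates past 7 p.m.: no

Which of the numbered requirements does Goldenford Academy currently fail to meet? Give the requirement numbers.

3, 4, 6, 7

1. condition 'operates past 7 p.m.' does not hold → requirement n/a → met
2. children per supervising staff member 0 ≤ 10 → met
3. condition 'serves infants under 12 months' holds; abuse-and-molestation coverage $775,000 < $850,000 → not met
4. lead-paint assessment 761 days ago vs limit 540 → not met
5. general liability coverage $1,425,000 ≥ $1,350,000 → met
6. medication administration policy absent → not met
7. condition 'transports children' holds; playground equipment inspection 85 days ago vs limit 60 → not met
Not met: 3, 4, 6, 7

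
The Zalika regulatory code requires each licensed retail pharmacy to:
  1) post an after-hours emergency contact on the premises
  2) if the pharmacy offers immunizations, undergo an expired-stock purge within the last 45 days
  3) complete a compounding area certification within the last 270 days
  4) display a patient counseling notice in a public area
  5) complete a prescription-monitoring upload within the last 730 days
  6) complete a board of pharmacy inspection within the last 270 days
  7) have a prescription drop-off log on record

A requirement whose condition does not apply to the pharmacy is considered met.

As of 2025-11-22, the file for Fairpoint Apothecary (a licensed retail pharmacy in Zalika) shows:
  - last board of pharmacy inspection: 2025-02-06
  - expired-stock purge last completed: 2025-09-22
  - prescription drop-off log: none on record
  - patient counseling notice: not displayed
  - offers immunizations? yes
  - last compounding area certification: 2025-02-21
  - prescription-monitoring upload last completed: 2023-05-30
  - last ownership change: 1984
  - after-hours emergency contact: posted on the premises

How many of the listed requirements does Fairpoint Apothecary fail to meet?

1. after-hours emergency contact present → met
2. condition 'offers immunizations' holds; expired-stock purge 61 days ago vs limit 45 → not met
3. compounding area certification 274 days ago vs limit 270 → not met
4. patient counseling notice absent → not met
5. prescription-monitoring upload 907 days ago vs limit 730 → not met
6. board of pharmacy inspection 289 days ago vs limit 270 → not met
7. prescription drop-off log absent → not met
Not met: 6 of 7

6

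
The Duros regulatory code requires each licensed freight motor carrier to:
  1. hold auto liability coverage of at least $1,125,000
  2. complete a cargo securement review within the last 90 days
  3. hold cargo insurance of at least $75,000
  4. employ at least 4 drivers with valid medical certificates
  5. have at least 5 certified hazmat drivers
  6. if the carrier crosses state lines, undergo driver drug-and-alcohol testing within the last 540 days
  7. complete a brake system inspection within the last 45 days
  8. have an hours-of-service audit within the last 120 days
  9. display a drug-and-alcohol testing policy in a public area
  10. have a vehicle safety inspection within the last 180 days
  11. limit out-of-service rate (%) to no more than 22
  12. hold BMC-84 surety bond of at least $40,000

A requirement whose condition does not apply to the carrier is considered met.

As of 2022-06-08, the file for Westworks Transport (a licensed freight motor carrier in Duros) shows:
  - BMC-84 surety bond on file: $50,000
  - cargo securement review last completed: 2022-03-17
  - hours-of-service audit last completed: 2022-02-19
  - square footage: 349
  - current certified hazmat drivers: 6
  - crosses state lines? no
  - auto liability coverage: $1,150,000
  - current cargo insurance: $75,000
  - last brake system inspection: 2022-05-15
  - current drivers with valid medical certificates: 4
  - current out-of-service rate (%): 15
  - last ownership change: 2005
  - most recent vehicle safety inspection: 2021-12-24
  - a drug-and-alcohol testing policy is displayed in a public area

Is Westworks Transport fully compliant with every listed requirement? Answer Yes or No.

1. auto liability coverage $1,150,000 ≥ $1,125,000 → met
2. cargo securement review 83 days ago vs limit 90 → met
3. cargo insurance $75,000 ≥ $75,000 → met
4. drivers with valid medical certificates 4 ≥ 4 → met
5. certified hazmat drivers 6 ≥ 5 → met
6. condition 'crosses state lines' does not hold → requirement n/a → met
7. brake system inspection 24 days ago vs limit 45 → met
8. hours-of-service audit 109 days ago vs limit 120 → met
9. drug-and-alcohol testing policy present → met
10. vehicle safety inspection 166 days ago vs limit 180 → met
11. out-of-service rate (%) 15 ≤ 22 → met
12. BMC-84 surety bond $50,000 ≥ $40,000 → met
All met.

Yes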